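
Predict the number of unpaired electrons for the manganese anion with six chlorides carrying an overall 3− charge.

4

Summing ligand charges against the −3 overall charge gives an oxidation state of +3 for manganese.
Group 7 minus oxidation state 3 gives a d⁴ configuration.
The spin state decides the count: Chloride is a weak-field ligand for a first-row metal, so the complex is high-spin.
An octahedral high-spin d⁴ ion is t₂g³e_g¹, giving 4 unpaired electrons.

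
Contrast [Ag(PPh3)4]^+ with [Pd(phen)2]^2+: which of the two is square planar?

For [Ag(PPh3)4]^+: Triphenylphosphine is neutral; balancing the +1 overall charge requires Ag(I). Group 11 minus oxidation state 1 gives a d¹⁰ configuration. A d¹⁰ ion has no crystal-field stabilisation preference between square planar and tetrahedral, so four ligands adopt the sterically favoured tetrahedral geometry. → tetrahedral.
For [Pd(phen)2]^2+: 1,10-phenanthroline is neutral; balancing the +2 overall charge requires Pd(II). Group 10 minus oxidation state 2 gives a d⁸ configuration. A 4d d⁸ ion has a large crystal-field splitting; square planar leaves the high-energy d_{x²−y²} orbital empty and maximises CFSE. → square planar.

[Pd(phen)2]^2+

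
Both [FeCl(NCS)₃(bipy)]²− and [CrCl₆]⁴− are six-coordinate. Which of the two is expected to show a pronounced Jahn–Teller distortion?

[FeCl(NCS)₃(bipy)]²−: Summing ligand charges against the −2 overall charge gives an oxidation state of +2 for iron. Group 8 minus oxidation state 2 gives a d⁶ configuration. Chloride and isothiocyanate are weak-field ligands for a first-row metal, so the complex is high-spin. The d⁶ configuration leaves the e_g set evenly filled (or empty) — no strong Jahn–Teller driving force.
[CrCl₆]⁴−: Ligand charges: each chloride is −1. With an overall charge of −4 the chromium centre must be in the +2 oxidation state. Cr sits in group 6, so the d-electron count is 6 − 2 = 4. Chloride is a weak-field ligand for a first-row metal, so the complex is high-spin. The t₂g³e_g¹ (high-spin) configuration has an unevenly filled e_g set; the Jahn–Teller theorem predicts a tetragonal distortion (typically axial elongation) to lift the degeneracy.

[CrCl₆]⁴−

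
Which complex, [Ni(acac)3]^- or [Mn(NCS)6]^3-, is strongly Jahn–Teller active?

[Mn(NCS)6]^3-

[Ni(acac)3]^-: Summing ligand charges against the −1 overall charge gives an oxidation state of +2 for nickel. Nickel is a group-10 element; Ni(II) is therefore d⁸. The d⁸ configuration leaves the e_g set evenly filled (or empty) — no strong Jahn–Teller driving force.
[Mn(NCS)6]^3-: Summing ligand charges against the −3 overall charge gives an oxidation state of +3 for manganese. Manganese is a group-7 element; Mn(III) is therefore d⁴. Isothiocyanate is a weak-field ligand for a first-row metal, so the complex is high-spin. The t₂g³e_g¹ (high-spin) configuration has an unevenly filled e_g set; the Jahn–Teller theorem predicts a tetragonal distortion (typically axial elongation) to lift the degeneracy.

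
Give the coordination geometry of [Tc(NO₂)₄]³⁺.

Each nitro (N-bound nitrite) is −1; balancing the +3 overall charge requires Tc(VII).
Group 7 minus oxidation state 7 gives a d⁰ configuration.
Coordination number: 4.
A d⁰ ion has no crystal-field stabilisation preference between square planar and tetrahedral, so four ligands adopt the sterically favoured tetrahedral geometry.

tetrahedral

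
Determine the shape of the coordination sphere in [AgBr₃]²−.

Each bromide is −1; balancing the −2 overall charge requires Ag(I).
Silver is a group-11 element; Ag(I) is therefore d¹⁰.
Coordination number: 3.
Three ligands around a d¹⁰ centre minimise repulsion in a trigonal-planar arrangement.

trigonal planar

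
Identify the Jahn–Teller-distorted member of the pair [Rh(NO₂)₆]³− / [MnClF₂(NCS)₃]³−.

[MnClF₂(NCS)₃]³−

[Rh(NO₂)₆]³−: Summing ligand charges against the −3 overall charge gives an oxidation state of +3 for rhodium. Rh sits in group 9, so the d-electron count is 9 − 3 = 6. A 4d ion has a large Δₒ and is invariably low-spin. The d⁶ configuration leaves the e_g set evenly filled (or empty) — no strong Jahn–Teller driving force.
[MnClF₂(NCS)₃]³−: Each chloride is −1; each fluoride is −1; each isothiocyanate is −1; balancing the −3 overall charge requires Mn(III). Mn sits in group 7, so the d-electron count is 7 − 3 = 4. Chloride, fluoride, and isothiocyanate are weak-field ligands for a first-row metal, so the complex is high-spin. The t₂g³e_g¹ (high-spin) configuration has an unevenly filled e_g set; the Jahn–Teller theorem predicts a tetragonal distortion (typically axial elongation) to lift the degeneracy.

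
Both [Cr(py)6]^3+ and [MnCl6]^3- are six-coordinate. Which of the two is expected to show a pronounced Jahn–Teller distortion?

[Cr(py)6]^3+: Pyridine is neutral; balancing the +3 overall charge requires Cr(III). Group 6 minus oxidation state 3 gives a d³ configuration. The d³ configuration leaves the e_g set evenly filled (or empty) — no strong Jahn–Teller driving force.
[MnCl6]^3-: Summing ligand charges against the −3 overall charge gives an oxidation state of +3 for manganese. Group 7 minus oxidation state 3 gives a d⁴ configuration. Chloride is a weak-field ligand for a first-row metal, so the complex is high-spin. The t₂g³e_g¹ (high-spin) configuration has an unevenly filled e_g set; the Jahn–Teller theorem predicts a tetragonal distortion (typically axial elongation) to lift the degeneracy.

[MnCl6]^3-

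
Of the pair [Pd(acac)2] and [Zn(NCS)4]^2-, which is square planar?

[Pd(acac)2]

For [Pd(acac)2]: Summing ligand charges against the 0 overall charge gives an oxidation state of +2 for palladium. Group 10 minus oxidation state 2 gives a d⁸ configuration. A 4d d⁸ ion has a large crystal-field splitting; square planar leaves the high-energy d_{x²−y²} orbital empty and maximises CFSE. → square planar.
For [Zn(NCS)4]^2-: Summing ligand charges against the −2 overall charge gives an oxidation state of +2 for zinc. Group 12 minus oxidation state 2 gives a d¹⁰ configuration. A d¹⁰ ion has no crystal-field stabilisation preference between square planar and tetrahedral, so four ligands adopt the sterically favoured tetrahedral geometry. → tetrahedral.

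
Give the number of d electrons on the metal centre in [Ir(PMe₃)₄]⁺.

Summing ligand charges against the +1 overall charge gives an oxidation state of +1 for iridium.
Ir sits in group 9, so the d-electron count is 9 − 1 = 8.

d⁸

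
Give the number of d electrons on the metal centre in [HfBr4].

Each bromide is −1; balancing the 0 overall charge requires Hf(IV).
Hf sits in group 4, so the d-electron count is 4 − 4 = 0.

d0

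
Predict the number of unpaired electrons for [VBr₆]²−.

1

Each bromide is −1; balancing the −2 overall charge requires V(IV).
Group 5 minus oxidation state 4 gives a d¹ configuration.
In an octahedral field the d¹ configuration is t₂g¹e_g⁰ (only one arrangement possible), giving 1 unpaired electron.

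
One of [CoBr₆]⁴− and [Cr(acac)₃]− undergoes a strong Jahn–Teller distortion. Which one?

[Cr(acac)₃]−

[CoBr₆]⁴−: Summing ligand charges against the −4 overall charge gives an oxidation state of +2 for cobalt. Co sits in group 9, so the d-electron count is 9 − 2 = 7. Bromide is a weak-field ligand for a first-row metal, so the complex is high-spin. The d⁷ configuration leaves the e_g set evenly filled (or empty) — no strong Jahn–Teller driving force.
[Cr(acac)₃]−: Each acetylacetonate is −1; balancing the −1 overall charge requires Cr(II). Group 6 minus oxidation state 2 gives a d⁴ configuration. Acetylacetonate is a weak-field ligand for a first-row metal, so the complex is high-spin. The t₂g³e_g¹ (high-spin) configuration has an unevenly filled e_g set; the Jahn–Teller theorem predicts a tetragonal distortion (typically axial elongation) to lift the degeneracy.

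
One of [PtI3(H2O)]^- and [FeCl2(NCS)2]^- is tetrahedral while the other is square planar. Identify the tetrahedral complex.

For [PtI3(H2O)]^-: Ligand charges: each iodide is −1; water is neutral. With an overall charge of −1 the platinum centre must be in the +2 oxidation state. Pt sits in group 10, so the d-electron count is 10 − 2 = 8. A 5d d⁸ ion has a large crystal-field splitting; square planar leaves the high-energy d_{x²−y²} orbital empty and maximises CFSE. → square planar.
For [FeCl2(NCS)2]^-: Ligand charges: each chloride is −1; each isothiocyanate is −1. With an overall charge of −1 the iron centre must be in the +3 oxidation state. Group 8 minus oxidation state 3 gives a d⁵ configuration. A high-spin d⁵ ion has zero CFSE in either geometry, so four ligands adopt the sterically favoured tetrahedral geometry. → tetrahedral.

[FeCl2(NCS)2]^-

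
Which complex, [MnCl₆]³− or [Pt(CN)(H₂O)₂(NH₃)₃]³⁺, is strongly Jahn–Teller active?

[MnCl₆]³−

[MnCl₆]³−: Each chloride is −1; balancing the −3 overall charge requires Mn(III). Mn sits in group 7, so the d-electron count is 7 − 3 = 4. Chloride is a weak-field ligand for a first-row metal, so the complex is high-spin. The t₂g³e_g¹ (high-spin) configuration has an unevenly filled e_g set; the Jahn–Teller theorem predicts a tetragonal distortion (typically axial elongation) to lift the degeneracy.
[Pt(CN)(H₂O)₂(NH₃)₃]³⁺: Summing ligand charges against the +3 overall charge gives an oxidation state of +4 for platinum. Pt sits in group 10, so the d-electron count is 10 − 4 = 6. A 5d ion has a large Δₒ and is invariably low-spin. The d⁶ configuration leaves the e_g set evenly filled (or empty) — no strong Jahn–Teller driving force.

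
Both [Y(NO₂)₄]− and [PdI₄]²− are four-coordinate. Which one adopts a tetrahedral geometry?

For [Y(NO₂)₄]−: Ligand charges: each nitro (N-bound nitrite) is −1. With an overall charge of −1 the yttrium centre must be in the +3 oxidation state. Group 3 minus oxidation state 3 gives a d⁰ configuration. A d⁰ ion has no crystal-field stabilisation preference between square planar and tetrahedral, so four ligands adopt the sterically favoured tetrahedral geometry. → tetrahedral.
For [PdI₄]²−: Each iodide is −1; balancing the −2 overall charge requires Pd(II). Palladium is a group-10 element; Pd(II) is therefore d⁸. A 4d d⁸ ion has a large crystal-field splitting; square planar leaves the high-energy d_{x²−y²} orbital empty and maximises CFSE. → square planar.

[Y(NO₂)₄]−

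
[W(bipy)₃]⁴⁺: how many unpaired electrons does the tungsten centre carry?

2

Summing ligand charges against the +4 overall charge gives an oxidation state of +4 for tungsten.
Group 6 minus oxidation state 4 gives a d² configuration.
Counting donor atoms: 3×2,2′-bipyridine (bidentate) → 6 donors. Coordination number = 6.
In an octahedral field the d² configuration is t₂g²e_g⁰ (only one arrangement possible), giving 2 unpaired electrons.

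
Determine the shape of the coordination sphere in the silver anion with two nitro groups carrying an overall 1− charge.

linear

Summing ligand charges against the −1 overall charge gives an oxidation state of +1 for silver.
Silver is a group-11 element; Ag(I) is therefore d¹⁰.
With 2 monodentate ligands the coordination number is 2.
A d¹⁰ ion with only two ligands adopts a linear arrangement (sp hybridisation; no CFSE preference).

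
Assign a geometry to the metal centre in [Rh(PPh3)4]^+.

square planar

Triphenylphosphine is neutral; balancing the +1 overall charge requires Rh(I).
Rh sits in group 9, so the d-electron count is 9 − 1 = 8.
Coordination number: 4.
A 4d d⁸ ion has a large crystal-field splitting; square planar leaves the high-energy d_{x²−y²} orbital empty and maximises CFSE.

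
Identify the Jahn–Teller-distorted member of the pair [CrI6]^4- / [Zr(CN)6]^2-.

[CrI6]^4-: Ligand charges: each iodide is −1. With an overall charge of −4 the chromium centre must be in the +2 oxidation state. Cr sits in group 6, so the d-electron count is 6 − 2 = 4. Iodide is a weak-field ligand for a first-row metal, so the complex is high-spin. The t₂g³e_g¹ (high-spin) configuration has an unevenly filled e_g set; the Jahn–Teller theorem predicts a tetragonal distortion (typically axial elongation) to lift the degeneracy.
[Zr(CN)6]^2-: Ligand charges: each cyanide is −1. With an overall charge of −2 the zirconium centre must be in the +4 oxidation state. Group 4 minus oxidation state 4 gives a d⁰ configuration. The d⁰ configuration leaves the e_g set evenly filled (or empty) — no strong Jahn–Teller driving force.

[CrI6]^4-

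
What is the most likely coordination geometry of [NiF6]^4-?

Each fluoride is −1; balancing the −4 overall charge requires Ni(II).
Ni sits in group 10, so the d-electron count is 10 − 2 = 8.
With 6 monodentate ligands the coordination number is 6.
Six donors around a single metal centre give an octahedral coordination sphere.

octahedral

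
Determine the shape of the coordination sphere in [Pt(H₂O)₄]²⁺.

square planar

Water is neutral; balancing the +2 overall charge requires Pt(II).
Platinum is a group-10 element; Pt(II) is therefore d⁸.
Coordination number: 4.
A 5d d⁸ ion has a large crystal-field splitting; square planar leaves the high-energy d_{x²−y²} orbital empty and maximises CFSE.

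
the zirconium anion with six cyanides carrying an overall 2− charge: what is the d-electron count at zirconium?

Summing ligand charges against the −2 overall charge gives an oxidation state of +4 for zirconium.
Zirconium is a group-4 element; Zr(IV) is therefore d⁰.

d⁰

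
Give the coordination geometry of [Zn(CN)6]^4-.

Summing ligand charges against the −4 overall charge gives an oxidation state of +2 for zinc.
Group 12 minus oxidation state 2 gives a d¹⁰ configuration.
With 6 monodentate ligands the coordination number is 6.
Six donors around a single metal centre give an octahedral coordination sphere.

octahedral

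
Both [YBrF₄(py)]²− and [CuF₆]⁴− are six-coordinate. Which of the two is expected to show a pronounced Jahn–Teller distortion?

[CuF₆]⁴−

[YBrF₄(py)]²−: Each bromide is −1; each fluoride is −1; pyridine is neutral; balancing the −2 overall charge requires Y(III). Y sits in group 3, so the d-electron count is 3 − 3 = 0. The d⁰ configuration leaves the e_g set evenly filled (or empty) — no strong Jahn–Teller driving force.
[CuF₆]⁴−: Ligand charges: each fluoride is −1. With an overall charge of −4 the copper centre must be in the +2 oxidation state. Copper is a group-11 element; Cu(II) is therefore d⁹. The t₂g⁶e_g³ configuration has an unevenly filled e_g set; the Jahn–Teller theorem predicts a tetragonal distortion (typically axial elongation) to lift the degeneracy.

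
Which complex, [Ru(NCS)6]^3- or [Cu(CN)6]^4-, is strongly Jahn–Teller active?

[Cu(CN)6]^4-

[Ru(NCS)6]^3-: Each isothiocyanate is −1; balancing the −3 overall charge requires Ru(III). Ruthenium is a group-8 element; Ru(III) is therefore d⁵. A 4d ion has a large Δₒ and is invariably low-spin. The d⁵ configuration leaves the e_g set evenly filled (or empty) — no strong Jahn–Teller driving force.
[Cu(CN)6]^4-: Summing ligand charges against the −4 overall charge gives an oxidation state of +2 for copper. Cu sits in group 11, so the d-electron count is 11 − 2 = 9. The t₂g⁶e_g³ configuration has an unevenly filled e_g set; the Jahn–Teller theorem predicts a tetragonal distortion (typically axial elongation) to lift the degeneracy.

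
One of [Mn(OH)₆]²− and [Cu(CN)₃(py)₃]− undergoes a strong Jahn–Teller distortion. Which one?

[Mn(OH)₆]²−: Summing ligand charges against the −2 overall charge gives an oxidation state of +4 for manganese. Group 7 minus oxidation state 4 gives a d³ configuration. The d³ configuration leaves the e_g set evenly filled (or empty) — no strong Jahn–Teller driving force.
[Cu(CN)₃(py)₃]−: Ligand charges: each cyanide is −1; pyridine is neutral. With an overall charge of −1 the copper centre must be in the +2 oxidation state. Copper is a group-11 element; Cu(II) is therefore d⁹. The t₂g⁶e_g³ configuration has an unevenly filled e_g set; the Jahn–Teller theorem predicts a tetragonal distortion (typically axial elongation) to lift the degeneracy.

[Cu(CN)₃(py)₃]−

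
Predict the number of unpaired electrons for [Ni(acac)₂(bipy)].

2 unpaired electrons

Summing ligand charges against the 0 overall charge gives an oxidation state of +2 for nickel.
Ni sits in group 10, so the d-electron count is 10 − 2 = 8.
Counting donor atoms: 2×acetylacetonate (bidentate) → 4 donors; 1×2,2′-bipyridine (bidentate) → 2 donors. Coordination number = 6.
In an octahedral field the d⁸ configuration is t₂g⁶e_g² (only one arrangement possible), giving 2 unpaired electrons.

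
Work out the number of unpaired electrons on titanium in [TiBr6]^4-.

Each bromide is −1; balancing the −4 overall charge requires Ti(II).
Group 4 minus oxidation state 2 gives a d² configuration.
In an octahedral field the d² configuration is t₂g²e_g⁰ (only one arrangement possible), giving 2 unpaired electrons.

2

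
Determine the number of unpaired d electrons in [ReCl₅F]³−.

Summing ligand charges against the −3 overall charge gives an oxidation state of +3 for rhenium.
Group 7 minus oxidation state 3 gives a d⁴ configuration.
The spin state decides the count: a 5d ion has a large Δₒ and is invariably low-spin.
An octahedral low-spin d⁴ ion is t₂g⁴e_g⁰, giving 2 unpaired electrons.

2 unpaired electrons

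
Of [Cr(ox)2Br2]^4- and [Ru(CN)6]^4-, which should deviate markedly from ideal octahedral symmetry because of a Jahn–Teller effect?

[Cr(ox)2Br2]^4-

[Cr(ox)2Br2]^4-: Ligand charges: each oxalate is −2; each bromide is −1. With an overall charge of −4 the chromium centre must be in the +2 oxidation state. Group 6 minus oxidation state 2 gives a d⁴ configuration. Bromide and oxalate are weak-field ligands for a first-row metal, so the complex is high-spin. The t₂g³e_g¹ (high-spin) configuration has an unevenly filled e_g set; the Jahn–Teller theorem predicts a tetragonal distortion (typically axial elongation) to lift the degeneracy.
[Ru(CN)6]^4-: Summing ligand charges against the −4 overall charge gives an oxidation state of +2 for ruthenium. Ru sits in group 8, so the d-electron count is 8 − 2 = 6. A 4d ion has a large Δₒ and is invariably low-spin. The d⁶ configuration leaves the e_g set evenly filled (or empty) — no strong Jahn–Teller driving force.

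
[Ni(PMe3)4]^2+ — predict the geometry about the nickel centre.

square planar

Summing ligand charges against the +2 overall charge gives an oxidation state of +2 for nickel.
Ni sits in group 10, so the d-electron count is 10 − 2 = 8.
Coordination number: 4.
Trimethylphosphine is a strong-field ligand (high in the spectrochemical series).
A 3d d⁸ ion with strong-field ligands gains enough CFSE to favour square planar over tetrahedral.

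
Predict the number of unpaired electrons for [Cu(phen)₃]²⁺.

1,10-phenanthroline is neutral; balancing the +2 overall charge requires Cu(II).
Group 11 minus oxidation state 2 gives a d⁹ configuration.
Counting donor atoms: 3×1,10-phenanthroline (bidentate) → 6 donors. Coordination number = 6.
In an octahedral field the d⁹ configuration is t₂g⁶e_g³ (only one arrangement possible), giving 1 unpaired electron.

1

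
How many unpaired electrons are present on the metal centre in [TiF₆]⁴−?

Summing ligand charges against the −4 overall charge gives an oxidation state of +2 for titanium.
Ti sits in group 4, so the d-electron count is 4 − 2 = 2.
In an octahedral field the d² configuration is t₂g²e_g⁰ (only one arrangement possible), giving 2 unpaired electrons.

2 unpaired electrons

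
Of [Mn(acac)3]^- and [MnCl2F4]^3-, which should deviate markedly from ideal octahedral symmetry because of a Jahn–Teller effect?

[Mn(acac)3]^-: Ligand charges: each acetylacetonate is −1. With an overall charge of −1 the manganese centre must be in the +2 oxidation state. Mn sits in group 7, so the d-electron count is 7 − 2 = 5. Acetylacetonate is a weak-field ligand for a first-row metal, so the complex is high-spin. The d⁵ configuration leaves the e_g set evenly filled (or empty) — no strong Jahn–Teller driving force.
[MnCl2F4]^3-: Ligand charges: each chloride is −1; each fluoride is −1. With an overall charge of −3 the manganese centre must be in the +3 oxidation state. Mn sits in group 7, so the d-electron count is 7 − 3 = 4. Chloride and fluoride are weak-field ligands for a first-row metal, so the complex is high-spin. The t₂g³e_g¹ (high-spin) configuration has an unevenly filled e_g set; the Jahn–Teller theorem predicts a tetragonal distortion (typically axial elongation) to lift the degeneracy.

[MnCl2F4]^3-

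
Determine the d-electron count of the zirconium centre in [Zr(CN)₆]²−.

Each cyanide is −1; balancing the −2 overall charge requires Zr(IV).
Zirconium is a group-4 element; Zr(IV) is therefore d⁰.

d0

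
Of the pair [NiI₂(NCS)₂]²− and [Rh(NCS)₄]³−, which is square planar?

[Rh(NCS)₄]³−

For [NiI₂(NCS)₂]²−: Ligand charges: each iodide is −1; each isothiocyanate is −1. With an overall charge of −2 the nickel centre must be in the +2 oxidation state. Ni sits in group 10, so the d-electron count is 10 − 2 = 8. Iodide and isothiocyanate are weak-field ligands. With weak-field ligands the CFSE gain from square planar is small, so a 3d d⁸ ion takes the sterically preferred tetrahedral geometry. → tetrahedral.
For [Rh(NCS)₄]³−: Ligand charges: each isothiocyanate is −1. With an overall charge of −3 the rhodium centre must be in the +1 oxidation state. Rhodium is a group-9 element; Rh(I) is therefore d⁸. A 4d d⁸ ion has a large crystal-field splitting; square planar leaves the high-energy d_{x²−y²} orbital empty and maximises CFSE. → square planar.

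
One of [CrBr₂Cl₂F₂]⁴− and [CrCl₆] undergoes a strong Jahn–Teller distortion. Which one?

[CrBr₂Cl₂F₂]⁴−

[CrBr₂Cl₂F₂]⁴−: Each bromide is −1; each chloride is −1; each fluoride is −1; balancing the −4 overall charge requires Cr(II). Chromium is a group-6 element; Cr(II) is therefore d⁴. Bromide, chloride, and fluoride are weak-field ligands for a first-row metal, so the complex is high-spin. The t₂g³e_g¹ (high-spin) configuration has an unevenly filled e_g set; the Jahn–Teller theorem predicts a tetragonal distortion (typically axial elongation) to lift the degeneracy.
[CrCl₆]: Summing ligand charges against the 0 overall charge gives an oxidation state of +6 for chromium. Chromium is a group-6 element; Cr(VI) is therefore d⁰. The d⁰ configuration leaves the e_g set evenly filled (or empty) — no strong Jahn–Teller driving force.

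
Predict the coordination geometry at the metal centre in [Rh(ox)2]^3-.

square planar

Each oxalate is −2; balancing the −3 overall charge requires Rh(I).
Group 9 minus oxidation state 1 gives a d⁸ configuration.
Counting donor atoms: 2×oxalate (bidentate) → 4 donors. Coordination number = 4.
A 4d d⁸ ion has a large crystal-field splitting; square planar leaves the high-energy d_{x²−y²} orbital empty and maximises CFSE.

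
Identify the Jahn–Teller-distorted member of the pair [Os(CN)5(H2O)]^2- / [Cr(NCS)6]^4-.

[Cr(NCS)6]^4-

[Os(CN)5(H2O)]^2-: Summing ligand charges against the −2 overall charge gives an oxidation state of +3 for osmium. Osmium is a group-8 element; Os(III) is therefore d⁵. A 5d ion has a large Δₒ and is invariably low-spin. The d⁵ configuration leaves the e_g set evenly filled (or empty) — no strong Jahn–Teller driving force.
[Cr(NCS)6]^4-: Each isothiocyanate is −1; balancing the −4 overall charge requires Cr(II). Cr sits in group 6, so the d-electron count is 6 − 2 = 4. Isothiocyanate is a weak-field ligand for a first-row metal, so the complex is high-spin. The t₂g³e_g¹ (high-spin) configuration has an unevenly filled e_g set; the Jahn–Teller theorem predicts a tetragonal distortion (typically axial elongation) to lift the degeneracy.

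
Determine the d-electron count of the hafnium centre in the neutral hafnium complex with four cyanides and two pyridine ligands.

d⁰

Each cyanide is −1; pyridine is neutral; balancing the 0 overall charge requires Hf(IV).
Hf sits in group 4, so the d-electron count is 4 − 4 = 0.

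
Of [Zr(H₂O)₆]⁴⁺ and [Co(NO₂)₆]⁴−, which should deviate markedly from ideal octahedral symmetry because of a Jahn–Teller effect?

[Zr(H₂O)₆]⁴⁺: Ligand charges: water is neutral. With an overall charge of +4 the zirconium centre must be in the +4 oxidation state. Zr sits in group 4, so the d-electron count is 4 − 4 = 0. The d⁰ configuration leaves the e_g set evenly filled (or empty) — no strong Jahn–Teller driving force.
[Co(NO₂)₆]⁴−: Ligand charges: each nitro (N-bound nitrite) is −1. With an overall charge of −4 the cobalt centre must be in the +2 oxidation state. Group 9 minus oxidation state 2 gives a d⁷ configuration. Nitro (N-bound nitrite) is a strong-field ligand (high in the spectrochemical series) for a first-row metal, so the complex is low-spin. The t₂g⁶e_g¹ (low-spin) configuration has an unevenly filled e_g set; the Jahn–Teller theorem predicts a tetragonal distortion (typically axial elongation) to lift the degeneracy.

[Co(NO₂)₆]⁴−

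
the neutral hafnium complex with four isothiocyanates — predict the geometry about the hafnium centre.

tetrahedral

Ligand charges: each isothiocyanate is −1. With an overall charge of 0 the hafnium centre must be in the +4 oxidation state.
Hafnium is a group-4 element; Hf(IV) is therefore d⁰.
Coordination number: 4.
A d⁰ ion has no crystal-field stabilisation preference between square planar and tetrahedral, so four ligands adopt the sterically favoured tetrahedral geometry.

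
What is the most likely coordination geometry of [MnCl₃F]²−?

tetrahedral

Ligand charges: each chloride is −1; each fluoride is −1. With an overall charge of −2 the manganese centre must be in the +2 oxidation state.
Mn sits in group 7, so the d-electron count is 7 − 2 = 5.
With 4 monodentate ligands the coordination number is 4.
Chloride and fluoride are weak-field ligands.
A high-spin d⁵ ion has zero CFSE in either geometry, so four ligands adopt the sterically favoured tetrahedral geometry.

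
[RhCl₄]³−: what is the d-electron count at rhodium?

d8

Each chloride is −1; balancing the −3 overall charge requires Rh(I).
Rh sits in group 9, so the d-electron count is 9 − 1 = 8.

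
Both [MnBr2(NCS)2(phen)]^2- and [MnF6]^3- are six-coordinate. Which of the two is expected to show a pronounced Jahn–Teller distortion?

[MnF6]^3-

[MnBr2(NCS)2(phen)]^2-: Summing ligand charges against the −2 overall charge gives an oxidation state of +2 for manganese. Manganese is a group-7 element; Mn(II) is therefore d⁵. Bromide and isothiocyanate are weak-field ligands for a first-row metal, so the complex is high-spin. The d⁵ configuration leaves the e_g set evenly filled (or empty) — no strong Jahn–Teller driving force.
[MnF6]^3-: Each fluoride is −1; balancing the −3 overall charge requires Mn(III). Mn sits in group 7, so the d-electron count is 7 − 3 = 4. Fluoride is a weak-field ligand for a first-row metal, so the complex is high-spin. The t₂g³e_g¹ (high-spin) configuration has an unevenly filled e_g set; the Jahn–Teller theorem predicts a tetragonal distortion (typically axial elongation) to lift the degeneracy.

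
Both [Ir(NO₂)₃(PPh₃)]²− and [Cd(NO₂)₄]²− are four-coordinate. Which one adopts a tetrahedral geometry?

[Cd(NO₂)₄]²−

For [Ir(NO₂)₃(PPh₃)]²−: Summing ligand charges against the −2 overall charge gives an oxidation state of +1 for iridium. Iridium is a group-9 element; Ir(I) is therefore d⁸. A 5d d⁸ ion has a large crystal-field splitting; square planar leaves the high-energy d_{x²−y²} orbital empty and maximises CFSE. → square planar.
For [Cd(NO₂)₄]²−: Summing ligand charges against the −2 overall charge gives an oxidation state of +2 for cadmium. Cadmium is a group-12 element; Cd(II) is therefore d¹⁰. A d¹⁰ ion has no crystal-field stabilisation preference between square planar and tetrahedral, so four ligands adopt the sterically favoured tetrahedral geometry. → tetrahedral.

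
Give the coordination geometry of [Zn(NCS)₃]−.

Each isothiocyanate is −1; balancing the −1 overall charge requires Zn(II).
Zinc is a group-12 element; Zn(II) is therefore d¹⁰.
Coordination number: 3.
Three ligands around a d¹⁰ centre minimise repulsion in a trigonal-planar arrangement.

trigonal planar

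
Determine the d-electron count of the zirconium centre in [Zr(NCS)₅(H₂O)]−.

d0

Ligand charges: each isothiocyanate is −1; water is neutral. With an overall charge of −1 the zirconium centre must be in the +4 oxidation state.
Zr sits in group 4, so the d-electron count is 4 − 4 = 0.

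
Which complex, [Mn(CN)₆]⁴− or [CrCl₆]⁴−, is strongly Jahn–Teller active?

[Mn(CN)₆]⁴−: Ligand charges: each cyanide is −1. With an overall charge of −4 the manganese centre must be in the +2 oxidation state. Mn sits in group 7, so the d-electron count is 7 − 2 = 5. Cyanide is a strong-field ligand (high in the spectrochemical series) for a first-row metal, so the complex is low-spin. The d⁵ configuration leaves the e_g set evenly filled (or empty) — no strong Jahn–Teller driving force.
[CrCl₆]⁴−: Each chloride is −1; balancing the −4 overall charge requires Cr(II). Cr sits in group 6, so the d-electron count is 6 − 2 = 4. Chloride is a weak-field ligand for a first-row metal, so the complex is high-spin. The t₂g³e_g¹ (high-spin) configuration has an unevenly filled e_g set; the Jahn–Teller theorem predicts a tetragonal distortion (typically axial elongation) to lift the degeneracy.

[CrCl₆]⁴−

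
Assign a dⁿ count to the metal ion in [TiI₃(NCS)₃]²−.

Summing ligand charges against the −2 overall charge gives an oxidation state of +4 for titanium.
Titanium is a group-4 element; Ti(IV) is therefore d⁰.

d0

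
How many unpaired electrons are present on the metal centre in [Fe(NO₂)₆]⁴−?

Each nitro (N-bound nitrite) is −1; balancing the −4 overall charge requires Fe(II).
Fe sits in group 8, so the d-electron count is 8 − 2 = 6.
The spin state decides the count: Nitro (N-bound nitrite) is a strong-field ligand (high in the spectrochemical series) for a first-row metal, so the complex is low-spin.
An octahedral low-spin d⁶ ion is t₂g⁶e_g⁰, giving 0 unpaired electrons.

0 unpaired electrons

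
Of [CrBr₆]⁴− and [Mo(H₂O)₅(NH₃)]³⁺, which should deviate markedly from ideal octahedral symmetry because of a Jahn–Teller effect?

[CrBr₆]⁴−: Summing ligand charges against the −4 overall charge gives an oxidation state of +2 for chromium. Chromium is a group-6 element; Cr(II) is therefore d⁴. Bromide is a weak-field ligand for a first-row metal, so the complex is high-spin. The t₂g³e_g¹ (high-spin) configuration has an unevenly filled e_g set; the Jahn–Teller theorem predicts a tetragonal distortion (typically axial elongation) to lift the degeneracy.
[Mo(H₂O)₅(NH₃)]³⁺: Ligand charges: water is neutral; ammonia is neutral. With an overall charge of +3 the molybdenum centre must be in the +3 oxidation state. Group 6 minus oxidation state 3 gives a d³ configuration. The d³ configuration leaves the e_g set evenly filled (or empty) — no strong Jahn–Teller driving force.

[CrBr₆]⁴−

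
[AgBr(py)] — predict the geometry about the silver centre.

linear

Each bromide is −1; pyridine is neutral; balancing the 0 overall charge requires Ag(I).
Group 11 minus oxidation state 1 gives a d¹⁰ configuration.
Coordination number: 2.
A d¹⁰ ion with only two ligands adopts a linear arrangement (sp hybridisation; no CFSE preference).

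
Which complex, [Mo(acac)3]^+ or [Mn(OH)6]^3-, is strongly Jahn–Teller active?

[Mn(OH)6]^3-

[Mo(acac)3]^+: Ligand charges: each acetylacetonate is −1. With an overall charge of +1 the molybdenum centre must be in the +4 oxidation state. Group 6 minus oxidation state 4 gives a d² configuration. The d² configuration leaves the e_g set evenly filled (or empty) — no strong Jahn–Teller driving force.
[Mn(OH)6]^3-: Ligand charges: each hydroxide is −1. With an overall charge of −3 the manganese centre must be in the +3 oxidation state. Mn sits in group 7, so the d-electron count is 7 − 3 = 4. Hydroxide is a weak-field ligand for a first-row metal, so the complex is high-spin. The t₂g³e_g¹ (high-spin) configuration has an unevenly filled e_g set; the Jahn–Teller theorem predicts a tetragonal distortion (typically axial elongation) to lift the degeneracy.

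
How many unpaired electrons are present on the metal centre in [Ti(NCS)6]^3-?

Each isothiocyanate is −1; balancing the −3 overall charge requires Ti(III).
Titanium is a group-4 element; Ti(III) is therefore d¹.
In an octahedral field the d¹ configuration is t₂g¹e_g⁰ (only one arrangement possible), giving 1 unpaired electron.

1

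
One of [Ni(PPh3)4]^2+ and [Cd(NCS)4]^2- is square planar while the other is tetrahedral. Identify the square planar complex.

For [Ni(PPh3)4]^2+: Summing ligand charges against the +2 overall charge gives an oxidation state of +2 for nickel. Group 10 minus oxidation state 2 gives a d⁸ configuration. Triphenylphosphine is a strong-field ligand (high in the spectrochemical series). A 3d d⁸ ion with strong-field ligands gains enough CFSE to favour square planar over tetrahedral. → square planar.
For [Cd(NCS)4]^2-: Each isothiocyanate is −1; balancing the −2 overall charge requires Cd(II). Group 12 minus oxidation state 2 gives a d¹⁰ configuration. A d¹⁰ ion has no crystal-field stabilisation preference between square planar and tetrahedral, so four ligands adopt the sterically favoured tetrahedral geometry. → tetrahedral.

[Ni(PPh3)4]^2+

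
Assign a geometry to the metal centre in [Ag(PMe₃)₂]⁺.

linear

Trimethylphosphine is neutral; balancing the +1 overall charge requires Ag(I).
Group 11 minus oxidation state 1 gives a d¹⁰ configuration.
Coordination number: 2.
A d¹⁰ ion with only two ligands adopts a linear arrangement (sp hybridisation; no CFSE preference).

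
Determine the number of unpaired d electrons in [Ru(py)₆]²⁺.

0

Summing ligand charges against the +2 overall charge gives an oxidation state of +2 for ruthenium.
Ru sits in group 8, so the d-electron count is 8 − 2 = 6.
The spin state decides the count: a 4d ion has a large Δₒ and is invariably low-spin.
An octahedral low-spin d⁶ ion is t₂g⁶e_g⁰, giving 0 unpaired electrons.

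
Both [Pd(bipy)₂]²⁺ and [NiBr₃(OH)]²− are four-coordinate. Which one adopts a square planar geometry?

For [Pd(bipy)₂]²⁺: Summing ligand charges against the +2 overall charge gives an oxidation state of +2 for palladium. Pd sits in group 10, so the d-electron count is 10 − 2 = 8. A 4d d⁸ ion has a large crystal-field splitting; square planar leaves the high-energy d_{x²−y²} orbital empty and maximises CFSE. → square planar.
For [NiBr₃(OH)]²−: Summing ligand charges against the −2 overall charge gives an oxidation state of +2 for nickel. Nickel is a group-10 element; Ni(II) is therefore d⁸. Bromide and hydroxide are weak-field ligands. With weak-field ligands the CFSE gain from square planar is small, so a 3d d⁸ ion takes the sterically preferred tetrahedral geometry. → tetrahedral.

[Pd(bipy)₂]²⁺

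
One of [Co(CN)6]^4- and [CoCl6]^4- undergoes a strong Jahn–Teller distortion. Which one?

[Co(CN)6]^4-

[Co(CN)6]^4-: Each cyanide is −1; balancing the −4 overall charge requires Co(II). Cobalt is a group-9 element; Co(II) is therefore d⁷. Cyanide is a strong-field ligand (high in the spectrochemical series) for a first-row metal, so the complex is low-spin. The t₂g⁶e_g¹ (low-spin) configuration has an unevenly filled e_g set; the Jahn–Teller theorem predicts a tetragonal distortion (typically axial elongation) to lift the degeneracy.
[CoCl6]^4-: Summing ligand charges against the −4 overall charge gives an oxidation state of +2 for cobalt. Group 9 minus oxidation state 2 gives a d⁷ configuration. Chloride is a weak-field ligand for a first-row metal, so the complex is high-spin. The d⁷ configuration leaves the e_g set evenly filled (or empty) — no strong Jahn–Teller driving force.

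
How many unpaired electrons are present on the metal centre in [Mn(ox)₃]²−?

Ligand charges: each oxalate is −2. With an overall charge of −2 the manganese centre must be in the +4 oxidation state.
Mn sits in group 7, so the d-electron count is 7 − 4 = 3.
Counting donor atoms: 3×oxalate (bidentate) → 6 donors. Coordination number = 6.
In an octahedral field the d³ configuration is t₂g³e_g⁰ (only one arrangement possible), giving 3 unpaired electrons.

3 unpaired electrons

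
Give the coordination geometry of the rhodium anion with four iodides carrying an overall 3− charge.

square planar

Summing ligand charges against the −3 overall charge gives an oxidation state of +1 for rhodium.
Rhodium is a group-9 element; Rh(I) is therefore d⁸.
With 4 monodentate ligands the coordination number is 4.
A 4d d⁸ ion has a large crystal-field splitting; square planar leaves the high-energy d_{x²−y²} orbital empty and maximises CFSE.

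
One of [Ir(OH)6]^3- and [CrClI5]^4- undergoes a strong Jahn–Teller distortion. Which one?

[CrClI5]^4-

[Ir(OH)6]^3-: Each hydroxide is −1; balancing the −3 overall charge requires Ir(III). Group 9 minus oxidation state 3 gives a d⁶ configuration. A 5d ion has a large Δₒ and is invariably low-spin. The d⁶ configuration leaves the e_g set evenly filled (or empty) — no strong Jahn–Teller driving force.
[CrClI5]^4-: Ligand charges: each chloride is −1; each iodide is −1. With an overall charge of −4 the chromium centre must be in the +2 oxidation state. Cr sits in group 6, so the d-electron count is 6 − 2 = 4. Chloride and iodide are weak-field ligands for a first-row metal, so the complex is high-spin. The t₂g³e_g¹ (high-spin) configuration has an unevenly filled e_g set; the Jahn–Teller theorem predicts a tetragonal distortion (typically axial elongation) to lift the degeneracy.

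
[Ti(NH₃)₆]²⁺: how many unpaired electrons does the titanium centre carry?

2

Summing ligand charges against the +2 overall charge gives an oxidation state of +2 for titanium.
Group 4 minus oxidation state 2 gives a d² configuration.
In an octahedral field the d² configuration is t₂g²e_g⁰ (only one arrangement possible), giving 2 unpaired electrons.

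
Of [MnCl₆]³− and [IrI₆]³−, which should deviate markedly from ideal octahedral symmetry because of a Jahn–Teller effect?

[MnCl₆]³−: Each chloride is −1; balancing the −3 overall charge requires Mn(III). Mn sits in group 7, so the d-electron count is 7 − 3 = 4. Chloride is a weak-field ligand for a first-row metal, so the complex is high-spin. The t₂g³e_g¹ (high-spin) configuration has an unevenly filled e_g set; the Jahn–Teller theorem predicts a tetragonal distortion (typically axial elongation) to lift the degeneracy.
[IrI₆]³−: Each iodide is −1; balancing the −3 overall charge requires Ir(III). Ir sits in group 9, so the d-electron count is 9 − 3 = 6. A 5d ion has a large Δₒ and is invariably low-spin. The d⁶ configuration leaves the e_g set evenly filled (or empty) — no strong Jahn–Teller driving force.

[MnCl₆]³−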